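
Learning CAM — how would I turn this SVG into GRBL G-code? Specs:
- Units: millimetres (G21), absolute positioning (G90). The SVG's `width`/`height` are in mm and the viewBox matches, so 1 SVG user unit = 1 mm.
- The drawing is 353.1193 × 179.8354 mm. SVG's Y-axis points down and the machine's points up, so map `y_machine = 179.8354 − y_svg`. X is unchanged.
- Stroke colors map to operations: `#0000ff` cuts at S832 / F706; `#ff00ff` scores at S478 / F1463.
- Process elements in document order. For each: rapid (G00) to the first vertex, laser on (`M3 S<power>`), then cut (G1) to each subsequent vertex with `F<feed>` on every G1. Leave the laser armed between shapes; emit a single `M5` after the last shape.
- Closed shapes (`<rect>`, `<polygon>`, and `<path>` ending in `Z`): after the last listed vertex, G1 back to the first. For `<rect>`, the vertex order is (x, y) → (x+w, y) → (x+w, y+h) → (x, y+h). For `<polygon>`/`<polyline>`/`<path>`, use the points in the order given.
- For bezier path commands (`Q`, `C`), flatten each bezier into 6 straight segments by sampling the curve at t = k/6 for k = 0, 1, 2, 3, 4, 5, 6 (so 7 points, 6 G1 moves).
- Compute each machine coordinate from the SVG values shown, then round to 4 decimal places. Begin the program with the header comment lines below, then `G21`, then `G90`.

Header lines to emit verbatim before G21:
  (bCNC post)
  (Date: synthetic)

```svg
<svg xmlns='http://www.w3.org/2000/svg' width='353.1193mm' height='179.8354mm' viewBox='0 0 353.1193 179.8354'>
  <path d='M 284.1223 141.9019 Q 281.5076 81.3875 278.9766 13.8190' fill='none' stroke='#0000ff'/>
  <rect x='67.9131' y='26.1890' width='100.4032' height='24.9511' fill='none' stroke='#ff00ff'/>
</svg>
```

Since the viewBox matches the mm dimensions, user units are millimetres directly. The only transform is the Y-flip y_m = 179.8354 − y_svg.

Shape 1 is a quadratic bezier drawn with `<path>`. Its stroke #0000ff means cut at S832, F706. After flipping Y the toolpath is (284.1223,37.9335) → (283.2531,58.3009) → (282.3885,79.0602) → (281.5285,100.2114) → (280.6732,121.7545) → (279.8226,143.6895) → (278.9766,166.0164).

Shape 2 is a rectangle drawn with `<rect>`. Its stroke #ff00ff means score at S478, F1463. After flipping Y the toolpath is (67.9131,153.6464) → (168.3163,153.6464) → (168.3163,128.6953) → (67.9131,128.6953) → (67.9131,153.6464), returning to the start.

(bCNC post)
(Date: synthetic)
G21
G90
G00 X284.1223 Y37.9335
M3 S832
G1 X283.2531 Y58.3009 F706
G1 X282.3885 Y79.0602 F706
G1 X281.5285 Y100.2114 F706
G1 X280.6732 Y121.7545 F706
G1 X279.8226 Y143.6895 F706
G1 X278.9766 Y166.0164 F706
G00 X67.9131 Y153.6464
M3 S478
G1 X168.3163 Y153.6464 F1463
G1 X168.3163 Y128.6953 F1463
G1 X67.9131 Y128.6953 F1463
G1 X67.9131 Y153.6464 F1463
M5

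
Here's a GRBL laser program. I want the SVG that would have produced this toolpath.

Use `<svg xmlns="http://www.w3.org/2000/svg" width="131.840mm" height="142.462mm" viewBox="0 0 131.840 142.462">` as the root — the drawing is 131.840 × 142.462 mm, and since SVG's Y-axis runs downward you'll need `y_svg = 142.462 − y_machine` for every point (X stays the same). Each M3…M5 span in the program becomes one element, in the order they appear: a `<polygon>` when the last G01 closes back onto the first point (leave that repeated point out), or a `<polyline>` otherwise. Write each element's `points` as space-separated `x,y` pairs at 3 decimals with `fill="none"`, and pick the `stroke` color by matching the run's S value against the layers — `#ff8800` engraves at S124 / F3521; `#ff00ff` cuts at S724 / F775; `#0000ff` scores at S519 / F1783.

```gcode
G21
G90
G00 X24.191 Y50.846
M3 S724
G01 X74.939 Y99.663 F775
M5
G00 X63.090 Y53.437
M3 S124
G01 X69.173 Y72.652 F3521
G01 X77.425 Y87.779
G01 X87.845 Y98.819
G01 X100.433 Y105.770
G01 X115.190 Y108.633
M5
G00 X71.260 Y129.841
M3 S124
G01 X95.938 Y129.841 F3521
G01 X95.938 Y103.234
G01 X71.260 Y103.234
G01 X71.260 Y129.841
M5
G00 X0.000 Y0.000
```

y_svg = 142.462 − y_m.

[1] S724→`#ff00ff` (cut); open run; points: 24.191,91.616 74.939,42.799

[2] S124→`#ff8800` (engrave); open run; points: 63.090,89.025 69.173,69.810 77.425,54.683 87.845,43.643 100.433,36.692 115.190,33.829

[3] S124→`#ff8800` (engrave); closed run; points: 71.260,12.621 95.938,12.621 95.938,39.228 71.260,39.228

<svg xmlns="http://www.w3.org/2000/svg" width="131.840mm" height="142.462mm" viewBox="0 0 131.840 142.462">
  <polyline points="24.191,91.616 74.939,42.799" fill="none" stroke="#ff00ff"/>
  <polyline points="63.090,89.025 69.173,69.810 77.425,54.683 87.845,43.643 100.433,36.692 115.190,33.829" fill="none" stroke="#ff8800"/>
  <polygon points="71.260,12.621 95.938,12.621 95.938,39.228 71.260,39.228" fill="none" stroke="#ff8800"/>
</svg>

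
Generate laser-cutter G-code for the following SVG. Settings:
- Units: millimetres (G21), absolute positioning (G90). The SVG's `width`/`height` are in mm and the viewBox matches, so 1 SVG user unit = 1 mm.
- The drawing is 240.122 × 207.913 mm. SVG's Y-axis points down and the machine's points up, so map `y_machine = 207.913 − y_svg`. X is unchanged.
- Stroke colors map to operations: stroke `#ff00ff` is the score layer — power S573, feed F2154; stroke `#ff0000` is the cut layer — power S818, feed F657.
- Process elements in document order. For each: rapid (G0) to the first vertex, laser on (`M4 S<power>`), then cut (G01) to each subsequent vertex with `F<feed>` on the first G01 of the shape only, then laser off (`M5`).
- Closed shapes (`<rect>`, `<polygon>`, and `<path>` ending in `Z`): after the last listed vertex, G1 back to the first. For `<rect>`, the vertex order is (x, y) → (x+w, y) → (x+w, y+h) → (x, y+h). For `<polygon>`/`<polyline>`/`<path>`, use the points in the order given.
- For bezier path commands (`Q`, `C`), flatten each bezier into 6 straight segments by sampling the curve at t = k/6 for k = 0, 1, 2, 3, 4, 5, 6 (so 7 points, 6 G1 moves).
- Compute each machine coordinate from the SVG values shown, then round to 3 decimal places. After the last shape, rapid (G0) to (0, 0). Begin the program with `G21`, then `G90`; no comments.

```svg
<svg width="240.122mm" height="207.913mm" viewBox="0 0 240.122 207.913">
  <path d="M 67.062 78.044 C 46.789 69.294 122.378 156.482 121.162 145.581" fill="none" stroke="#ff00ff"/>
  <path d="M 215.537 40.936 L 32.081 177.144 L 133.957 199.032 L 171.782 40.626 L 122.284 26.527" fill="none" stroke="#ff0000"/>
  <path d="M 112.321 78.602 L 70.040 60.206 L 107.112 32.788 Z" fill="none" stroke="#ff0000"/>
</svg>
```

1 u = 1 mm; y_m = 207.913 − y.

[1] `<path>` cubic bezier, #ff00ff→score S573 F2154: (67.062,129.869) → (64.115,127.147) → (72.348,113.826) → (86.966,95.294) → (103.171,76.941) → (116.169,64.157) → (121.162,62.332)

[2] `<path>` open polyline, #ff0000→cut S818 F657: (215.537,166.977) → (32.081,30.769) → (133.957,8.881) → (171.782,167.287) → (122.284,181.386)

[3] `<path>` regular polygon, #ff0000→cut S818 F657: (112.321,129.311) → (70.040,147.707) → (107.112,175.125) → (112.321,129.311) (closed)

G21
G90
G0 X67.062 Y129.869
M4 S573
G01 X64.115 Y127.147 F2154
G01 X72.348 Y113.826
G01 X86.966 Y95.294
G01 X103.171 Y76.941
G01 X116.169 Y64.157
G01 X121.162 Y62.332
M5
G0 X215.537 Y166.977
M4 S818
G01 X32.081 Y30.769 F657
G01 X133.957 Y8.881
G01 X171.782 Y167.287
G01 X122.284 Y181.386
M5
G0 X112.321 Y129.311
M4 S818
G01 X70.040 Y147.707 F657
G01 X107.112 Y175.125
G01 X112.321 Y129.311
M5
G0 X0.000 Y0.000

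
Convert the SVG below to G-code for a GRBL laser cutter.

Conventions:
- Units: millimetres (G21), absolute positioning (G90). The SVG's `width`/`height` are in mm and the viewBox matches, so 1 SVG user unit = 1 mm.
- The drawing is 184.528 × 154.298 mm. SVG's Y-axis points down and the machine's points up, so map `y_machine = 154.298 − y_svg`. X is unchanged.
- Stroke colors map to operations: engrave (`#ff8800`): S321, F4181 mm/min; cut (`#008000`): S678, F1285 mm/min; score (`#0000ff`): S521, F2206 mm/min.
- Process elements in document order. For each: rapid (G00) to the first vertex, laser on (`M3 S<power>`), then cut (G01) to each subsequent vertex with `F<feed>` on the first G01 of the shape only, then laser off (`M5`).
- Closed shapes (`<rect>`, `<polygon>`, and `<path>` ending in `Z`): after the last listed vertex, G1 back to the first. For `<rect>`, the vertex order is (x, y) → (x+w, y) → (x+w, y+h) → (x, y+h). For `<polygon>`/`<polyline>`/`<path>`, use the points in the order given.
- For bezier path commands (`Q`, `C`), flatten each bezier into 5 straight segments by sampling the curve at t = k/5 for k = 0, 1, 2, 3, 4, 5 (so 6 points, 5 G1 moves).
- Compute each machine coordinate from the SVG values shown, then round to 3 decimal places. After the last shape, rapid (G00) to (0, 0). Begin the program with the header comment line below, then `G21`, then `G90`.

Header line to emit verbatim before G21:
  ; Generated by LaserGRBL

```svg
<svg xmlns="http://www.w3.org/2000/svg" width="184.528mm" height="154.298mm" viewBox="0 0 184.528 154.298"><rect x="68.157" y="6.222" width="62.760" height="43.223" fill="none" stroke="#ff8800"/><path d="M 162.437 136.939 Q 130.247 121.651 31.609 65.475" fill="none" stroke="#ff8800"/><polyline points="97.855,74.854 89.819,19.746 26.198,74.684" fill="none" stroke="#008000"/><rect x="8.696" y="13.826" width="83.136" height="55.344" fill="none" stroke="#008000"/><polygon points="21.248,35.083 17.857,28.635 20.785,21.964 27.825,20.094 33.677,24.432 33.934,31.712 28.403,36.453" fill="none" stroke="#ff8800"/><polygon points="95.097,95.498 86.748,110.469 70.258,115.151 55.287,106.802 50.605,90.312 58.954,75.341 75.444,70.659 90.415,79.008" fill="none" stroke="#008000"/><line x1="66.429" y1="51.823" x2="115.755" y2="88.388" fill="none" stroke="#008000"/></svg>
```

; Generated by LaserGRBL
G21
G90
G00 X68.157 Y148.076
M3 S321
G01 X130.917 Y148.076 F4181
G01 X130.917 Y104.853
G01 X68.157 Y104.853
G01 X68.157 Y148.076
M5
G00 X162.437 Y17.359
M3 S321
G01 X146.903 Y25.110 F4181
G01 X126.053 Y36.131
G01 X99.888 Y50.424
G01 X68.406 Y67.988
G01 X31.609 Y88.823
M5
G00 X97.855 Y79.444
M3 S678
G01 X89.819 Y134.552 F1285
G01 X26.198 Y79.614
M5
G00 X8.696 Y140.472
M3 S678
G01 X91.832 Y140.472 F1285
G01 X91.832 Y85.128
G01 X8.696 Y85.128
G01 X8.696 Y140.472
M5
G00 X21.248 Y119.215
M3 S321
G01 X17.857 Y125.663 F4181
G01 X20.785 Y132.334
G01 X27.825 Y134.204
G01 X33.677 Y129.866
G01 X33.934 Y122.586
G01 X28.403 Y117.845
G01 X21.248 Y119.215
M5
G00 X95.097 Y58.800
M3 S678
G01 X86.748 Y43.829 F1285
G01 X70.258 Y39.147
G01 X55.287 Y47.496
G01 X50.605 Y63.986
G01 X58.954 Y78.957
G01 X75.444 Y83.639
G01 X90.415 Y75.290
G01 X95.097 Y58.800
M5
G00 X66.429 Y102.475
M3 S678
G01 X115.755 Y65.910 F1285
M5
G00 X0.000 Y0.000

viewBox `0 0 184.528 154.298` with mm width/height → 1 unit = 1 mm. Flip: y_m = 154.298 − y_svg.

**Shape 1** — `<rect>` rectangle, stroke `#ff8800` → engrave (S321, F4181). Machine vertices: (68.157,148.076) → (130.917,148.076) → (130.917,104.853) → (68.157,104.853) → (68.157,148.076). Closed: final G1 returns to the first vertex.

**Shape 2** — `<path>` quadratic bezier, stroke `#ff8800` → engrave (S321, F4181). Control points (SVG): P0=(162.437,136.939), P1=(130.247,121.651), P2=(31.609,65.475); sampled at t=k/5. Machine vertices: (162.437,17.359) → (146.903,25.110) → (126.053,36.131) → (99.888,50.424) → (68.406,67.988) → (31.609,88.823). Open path.

**Shape 3** — `<polyline>` open polyline, stroke `#008000` → cut (S678, F1285). Machine vertices: (97.855,79.444) → (89.819,134.552) → (26.198,79.614). Open path.

**Shape 4** — `<rect>` rectangle, stroke `#008000` → cut (S678, F1285). Machine vertices: (8.696,140.472) → (91.832,140.472) → (91.832,85.128) → (8.696,85.128) → (8.696,140.472). Closed: final G1 returns to the first vertex.

**Shape 5** — `<polygon>` regular polygon, stroke `#ff8800` → engrave (S321, F4181). Machine vertices: (21.248,119.215) → (17.857,125.663) → (20.785,132.334) → (27.825,134.204) → (33.677,129.866) → (33.934,122.586) → (28.403,117.845) → (21.248,119.215). Closed: final G1 returns to the first vertex.

**Shape 6** — `<polygon>` regular polygon, stroke `#008000` → cut (S678, F1285). Machine vertices: (95.097,58.800) → (86.748,43.829) → (70.258,39.147) → (55.287,47.496) → (50.605,63.986) → (58.954,78.957) → (75.444,83.639) → (90.415,75.290) → (95.097,58.800). Closed: final G1 returns to the first vertex.

**Shape 7** — `<line>` line segment, stroke `#008000` → cut (S678, F1285). Machine vertices: (66.429,102.475) → (115.755,65.910). Open path.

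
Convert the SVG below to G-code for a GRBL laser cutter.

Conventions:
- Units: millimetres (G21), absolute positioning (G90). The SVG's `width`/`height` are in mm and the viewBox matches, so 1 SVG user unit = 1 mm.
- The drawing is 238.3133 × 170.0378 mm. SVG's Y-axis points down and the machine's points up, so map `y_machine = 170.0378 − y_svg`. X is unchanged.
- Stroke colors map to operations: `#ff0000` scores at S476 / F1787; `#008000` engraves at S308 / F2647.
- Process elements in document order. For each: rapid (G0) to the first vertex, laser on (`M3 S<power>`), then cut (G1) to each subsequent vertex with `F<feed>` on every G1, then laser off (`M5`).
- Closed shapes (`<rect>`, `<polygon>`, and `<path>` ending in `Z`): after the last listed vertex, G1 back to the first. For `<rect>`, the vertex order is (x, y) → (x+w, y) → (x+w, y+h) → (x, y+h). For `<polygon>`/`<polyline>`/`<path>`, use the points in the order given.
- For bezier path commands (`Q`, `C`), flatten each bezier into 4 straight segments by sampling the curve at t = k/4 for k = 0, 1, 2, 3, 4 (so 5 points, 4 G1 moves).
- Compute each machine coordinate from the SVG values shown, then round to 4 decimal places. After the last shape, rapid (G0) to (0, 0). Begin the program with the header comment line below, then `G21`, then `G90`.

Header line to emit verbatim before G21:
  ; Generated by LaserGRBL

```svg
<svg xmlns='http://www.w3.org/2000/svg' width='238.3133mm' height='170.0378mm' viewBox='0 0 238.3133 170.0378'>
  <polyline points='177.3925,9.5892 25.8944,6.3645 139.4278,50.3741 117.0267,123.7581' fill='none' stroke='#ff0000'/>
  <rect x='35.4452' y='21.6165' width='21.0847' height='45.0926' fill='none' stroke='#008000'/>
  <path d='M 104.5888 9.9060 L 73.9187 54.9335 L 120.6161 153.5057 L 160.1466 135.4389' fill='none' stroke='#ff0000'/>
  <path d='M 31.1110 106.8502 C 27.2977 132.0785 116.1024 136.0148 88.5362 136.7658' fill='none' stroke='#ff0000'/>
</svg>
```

; Generated by LaserGRBL
G21
G90
G0 X177.3925 Y160.4486
M3 S476
G1 X25.8944 Y163.6733 F1787
G1 X139.4278 Y119.6637 F1787
G1 X117.0267 Y46.2797 F1787
M5
G0 X35.4452 Y148.4213
M3 S308
G1 X56.5299 Y148.4213 F2647
G1 X56.5299 Y103.3287 F2647
G1 X35.4452 Y103.3287 F2647
G1 X35.4452 Y148.4213 F2647
M5
G0 X104.5888 Y160.1318
M3 S476
G1 X73.9187 Y115.1043 F1787
G1 X120.6161 Y16.5321 F1787
G1 X160.1466 Y34.5989 F1787
M5
G0 X31.1110 Y63.1876
M3 S476
G1 X42.3514 Y47.9757 F1787
G1 X68.7309 Y39.0508 F1787
G1 X90.6568 Y34.7154 F1787
G1 X88.5362 Y33.2720 F1787
M5
G0 X0.0000 Y0.0000

viewBox `0 0 238.3133 170.0378` with mm width/height → 1 unit = 1 mm. Flip: y_m = 170.0378 − y_svg.

**Shape 1** — `<polyline>` open polyline, stroke `#ff0000` → score (S476, F1787). Machine vertices: (177.3925,160.4486) → (25.8944,163.6733) → (139.4278,119.6637) → (117.0267,46.2797). Open path.

**Shape 2** — `<rect>` rectangle, stroke `#008000` → engrave (S308, F2647). Machine vertices: (35.4452,148.4213) → (56.5299,148.4213) → (56.5299,103.3287) → (35.4452,103.3287) → (35.4452,148.4213). Closed: final G1 returns to the first vertex.

**Shape 3** — `<path>` open polyline, stroke `#ff0000` → score (S476, F1787). Machine vertices: (104.5888,160.1318) → (73.9187,115.1043) → (120.6161,16.5321) → (160.1466,34.5989). Open path.

**Shape 4** — `<path>` cubic bezier, stroke `#ff0000` → score (S476, F1787). Control points (SVG): P0=(31.1110,106.8502), P1=(27.2977,132.0785), P2=(116.1024,136.0148), P3=(88.5362,136.7658); sampled at t=k/4. Machine vertices: (31.1110,63.1876) → (42.3514,47.9757) → (68.7309,39.0508) → (90.6568,34.7154) → (88.5362,33.2720). Open path.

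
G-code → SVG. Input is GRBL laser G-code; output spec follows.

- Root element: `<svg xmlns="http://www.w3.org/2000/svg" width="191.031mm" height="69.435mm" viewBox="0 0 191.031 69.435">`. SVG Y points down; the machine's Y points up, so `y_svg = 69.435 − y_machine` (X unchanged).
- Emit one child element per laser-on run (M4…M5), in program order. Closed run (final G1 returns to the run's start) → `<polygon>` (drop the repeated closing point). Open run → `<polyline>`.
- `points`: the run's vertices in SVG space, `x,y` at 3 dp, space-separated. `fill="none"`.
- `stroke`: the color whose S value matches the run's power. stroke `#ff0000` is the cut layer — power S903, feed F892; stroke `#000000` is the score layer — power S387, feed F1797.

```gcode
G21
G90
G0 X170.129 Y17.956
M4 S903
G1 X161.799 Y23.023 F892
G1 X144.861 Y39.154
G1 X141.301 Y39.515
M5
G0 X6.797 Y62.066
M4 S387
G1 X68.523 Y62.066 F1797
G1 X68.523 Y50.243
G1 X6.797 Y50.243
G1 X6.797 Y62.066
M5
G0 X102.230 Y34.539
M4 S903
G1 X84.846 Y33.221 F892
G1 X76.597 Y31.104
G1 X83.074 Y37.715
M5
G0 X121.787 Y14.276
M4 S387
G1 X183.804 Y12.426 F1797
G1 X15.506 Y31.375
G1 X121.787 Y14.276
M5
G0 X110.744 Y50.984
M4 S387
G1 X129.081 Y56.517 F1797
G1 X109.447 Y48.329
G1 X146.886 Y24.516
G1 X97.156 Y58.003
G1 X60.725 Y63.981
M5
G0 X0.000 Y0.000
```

<svg xmlns="http://www.w3.org/2000/svg" width="191.031mm" height="69.435mm" viewBox="0 0 191.031 69.435">
  <polyline points="170.129,51.479 161.799,46.412 144.861,30.281 141.301,29.920" fill="none" stroke="#ff0000"/>
  <polygon points="6.797,7.369 68.523,7.369 68.523,19.192 6.797,19.192" fill="none" stroke="#000000"/>
  <polyline points="102.230,34.896 84.846,36.214 76.597,38.331 83.074,31.720" fill="none" stroke="#ff0000"/>
  <polygon points="121.787,55.159 183.804,57.009 15.506,38.060" fill="none" stroke="#000000"/>
  <polyline points="110.744,18.451 129.081,12.918 109.447,21.106 146.886,44.919 97.156,11.432 60.725,5.454" fill="none" stroke="#000000"/>
</svg>

y_svg = 69.435 − y_m.

[1] S903→`#ff0000` (cut); open run; points: 170.129,51.479 161.799,46.412 144.861,30.281 141.301,29.920

[2] S387→`#000000` (score); closed run; points: 6.797,7.369 68.523,7.369 68.523,19.192 6.797,19.192

[3] S903→`#ff0000` (cut); open run; points: 102.230,34.896 84.846,36.214 76.597,38.331 83.074,31.720

[4] S387→`#000000` (score); closed run; points: 121.787,55.159 183.804,57.009 15.506,38.060

[5] S387→`#000000` (score); open run; points: 110.744,18.451 129.081,12.918 109.447,21.106 146.886,44.919 97.156,11.432 60.725,5.454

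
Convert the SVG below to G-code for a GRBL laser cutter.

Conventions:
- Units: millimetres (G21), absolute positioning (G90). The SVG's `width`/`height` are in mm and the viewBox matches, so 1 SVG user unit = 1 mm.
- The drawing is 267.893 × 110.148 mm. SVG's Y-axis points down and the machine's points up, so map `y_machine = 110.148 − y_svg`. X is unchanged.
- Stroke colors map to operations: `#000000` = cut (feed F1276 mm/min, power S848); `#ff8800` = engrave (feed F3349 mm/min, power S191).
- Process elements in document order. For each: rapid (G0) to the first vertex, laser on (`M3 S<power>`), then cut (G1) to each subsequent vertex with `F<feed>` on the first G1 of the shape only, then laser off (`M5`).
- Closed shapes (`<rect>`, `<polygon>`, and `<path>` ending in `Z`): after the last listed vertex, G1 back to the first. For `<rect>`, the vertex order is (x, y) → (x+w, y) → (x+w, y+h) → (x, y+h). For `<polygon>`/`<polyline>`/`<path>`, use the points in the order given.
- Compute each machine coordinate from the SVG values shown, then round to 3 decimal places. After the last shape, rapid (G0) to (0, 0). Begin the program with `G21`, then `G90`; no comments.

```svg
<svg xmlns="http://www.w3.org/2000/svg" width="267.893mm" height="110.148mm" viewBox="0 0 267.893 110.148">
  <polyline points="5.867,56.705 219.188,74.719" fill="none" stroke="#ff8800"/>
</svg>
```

G21
G90
G0 X5.867 Y53.443
M3 S191
G1 X219.188 Y35.429 F3349
M5
G0 X0.000 Y0.000

Since the viewBox matches the mm dimensions, user units are millimetres directly. The only transform is the Y-flip y_m = 110.148 − y_svg.

Shape 1 is a line segment drawn with `<polyline>`. Its stroke #ff8800 means engrave at S191, F3349. After flipping Y the toolpath is (5.867,53.443) → (219.188,35.429).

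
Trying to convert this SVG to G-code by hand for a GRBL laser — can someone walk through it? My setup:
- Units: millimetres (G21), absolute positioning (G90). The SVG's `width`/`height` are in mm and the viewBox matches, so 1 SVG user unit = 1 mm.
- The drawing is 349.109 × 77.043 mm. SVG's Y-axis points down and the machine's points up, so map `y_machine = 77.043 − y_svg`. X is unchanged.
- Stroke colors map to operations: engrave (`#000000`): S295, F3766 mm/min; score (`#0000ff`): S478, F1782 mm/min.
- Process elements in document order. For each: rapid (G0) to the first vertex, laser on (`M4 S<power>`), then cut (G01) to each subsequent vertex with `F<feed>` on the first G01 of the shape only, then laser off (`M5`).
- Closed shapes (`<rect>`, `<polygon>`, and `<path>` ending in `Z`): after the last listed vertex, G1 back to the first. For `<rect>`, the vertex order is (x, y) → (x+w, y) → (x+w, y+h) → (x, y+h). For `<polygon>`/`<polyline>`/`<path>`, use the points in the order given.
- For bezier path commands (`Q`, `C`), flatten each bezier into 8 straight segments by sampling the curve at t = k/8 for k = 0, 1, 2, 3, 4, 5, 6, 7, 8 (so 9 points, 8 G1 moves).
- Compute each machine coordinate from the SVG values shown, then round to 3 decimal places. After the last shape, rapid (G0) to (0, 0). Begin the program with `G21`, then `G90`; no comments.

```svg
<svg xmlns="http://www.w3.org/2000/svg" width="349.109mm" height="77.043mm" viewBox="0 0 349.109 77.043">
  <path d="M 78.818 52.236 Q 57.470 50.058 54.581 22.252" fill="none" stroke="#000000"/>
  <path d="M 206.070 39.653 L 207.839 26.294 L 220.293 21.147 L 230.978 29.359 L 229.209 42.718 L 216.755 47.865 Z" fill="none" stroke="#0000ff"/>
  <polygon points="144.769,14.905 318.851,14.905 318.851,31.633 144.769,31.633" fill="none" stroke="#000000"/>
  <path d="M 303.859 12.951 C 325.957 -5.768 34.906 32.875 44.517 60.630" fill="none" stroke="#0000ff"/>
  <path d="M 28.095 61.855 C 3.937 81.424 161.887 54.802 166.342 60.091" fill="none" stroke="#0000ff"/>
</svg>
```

viewBox `0 0 349.109 77.043` with mm width/height → 1 unit = 1 mm. Flip: y_m = 77.043 − y_svg.

**Shape 1** — `<path>` quadratic bezier, stroke `#000000` → engrave (S295, F3766). Control points (SVG): P0=(78.818,52.236), P1=(57.470,50.058), P2=(54.581,22.252); sampled at t=k/8. Machine vertices: (78.818,24.807) → (73.769,25.752) → (69.298,27.498) → (65.403,30.044) → (62.085,33.392) → (59.344,37.540) → (57.179,42.490) → (55.592,48.240) → (54.581,54.791). Open path.

**Shape 2** — `<path>` regular polygon, stroke `#0000ff` → score (S478, F1782). Machine vertices: (206.070,37.390) → (207.839,50.749) → (220.293,55.896) → (230.978,47.684) → (229.209,34.325) → (216.755,29.178) → (206.070,37.390). Closed: final G1 returns to the first vertex.

**Shape 3** — `<polygon>` rectangle, stroke `#000000` → engrave (S295, F3766). Machine vertices: (144.769,62.138) → (318.851,62.138) → (318.851,45.410) → (144.769,45.410) → (144.769,62.138). Closed: final G1 returns to the first vertex.

**Shape 4** — `<path>` cubic bezier, stroke `#0000ff` → score (S478, F1782). Control points (SVG): P0=(303.859,12.951), P1=(325.957,-5.768), P2=(34.906,32.875), P3=(44.517,60.630); sampled at t=k/8. Machine vertices: (303.859,64.092) → (298.666,68.556) → (271.308,68.442) → (228.978,64.550) → (178.871,57.680) → (128.177,48.632) → (84.092,38.204) → (53.808,27.198) → (44.517,16.413). Open path.

**Shape 5** — `<path>` cubic bezier, stroke `#0000ff` → score (S478, F1782). Control points (SVG): P0=(28.095,61.855), P1=(3.937,81.424), P2=(161.887,54.802), P3=(166.342,60.091); sampled at t=k/8. Machine vertices: (28.095,15.188) → (26.917,9.862) → (38.878,7.952) → (60.046,8.541) → (86.489,10.715) → (114.272,13.558) → (139.464,16.156) → (158.132,17.592) → (166.342,16.952). Open path.

G21
G90
G0 X78.818 Y24.807
M4 S295
G01 X73.769 Y25.752 F3766
G01 X69.298 Y27.498
G01 X65.403 Y30.044
G01 X62.085 Y33.392
G01 X59.344 Y37.540
G01 X57.179 Y42.490
G01 X55.592 Y48.240
G01 X54.581 Y54.791
M5
G0 X206.070 Y37.390
M4 S478
G01 X207.839 Y50.749 F1782
G01 X220.293 Y55.896
G01 X230.978 Y47.684
G01 X229.209 Y34.325
G01 X216.755 Y29.178
G01 X206.070 Y37.390
M5
G0 X144.769 Y62.138
M4 S295
G01 X318.851 Y62.138 F3766
G01 X318.851 Y45.410
G01 X144.769 Y45.410
G01 X144.769 Y62.138
M5
G0 X303.859 Y64.092
M4 S478
G01 X298.666 Y68.556 F1782
G01 X271.308 Y68.442
G01 X228.978 Y64.550
G01 X178.871 Y57.680
G01 X128.177 Y48.632
G01 X84.092 Y38.204
G01 X53.808 Y27.198
G01 X44.517 Y16.413
M5
G0 X28.095 Y15.188
M4 S478
G01 X26.917 Y9.862 F1782
G01 X38.878 Y7.952
G01 X60.046 Y8.541
G01 X86.489 Y10.715
G01 X114.272 Y13.558
G01 X139.464 Y16.156
G01 X158.132 Y17.592
G01 X166.342 Y16.952
M5
G0 X0.000 Y0.000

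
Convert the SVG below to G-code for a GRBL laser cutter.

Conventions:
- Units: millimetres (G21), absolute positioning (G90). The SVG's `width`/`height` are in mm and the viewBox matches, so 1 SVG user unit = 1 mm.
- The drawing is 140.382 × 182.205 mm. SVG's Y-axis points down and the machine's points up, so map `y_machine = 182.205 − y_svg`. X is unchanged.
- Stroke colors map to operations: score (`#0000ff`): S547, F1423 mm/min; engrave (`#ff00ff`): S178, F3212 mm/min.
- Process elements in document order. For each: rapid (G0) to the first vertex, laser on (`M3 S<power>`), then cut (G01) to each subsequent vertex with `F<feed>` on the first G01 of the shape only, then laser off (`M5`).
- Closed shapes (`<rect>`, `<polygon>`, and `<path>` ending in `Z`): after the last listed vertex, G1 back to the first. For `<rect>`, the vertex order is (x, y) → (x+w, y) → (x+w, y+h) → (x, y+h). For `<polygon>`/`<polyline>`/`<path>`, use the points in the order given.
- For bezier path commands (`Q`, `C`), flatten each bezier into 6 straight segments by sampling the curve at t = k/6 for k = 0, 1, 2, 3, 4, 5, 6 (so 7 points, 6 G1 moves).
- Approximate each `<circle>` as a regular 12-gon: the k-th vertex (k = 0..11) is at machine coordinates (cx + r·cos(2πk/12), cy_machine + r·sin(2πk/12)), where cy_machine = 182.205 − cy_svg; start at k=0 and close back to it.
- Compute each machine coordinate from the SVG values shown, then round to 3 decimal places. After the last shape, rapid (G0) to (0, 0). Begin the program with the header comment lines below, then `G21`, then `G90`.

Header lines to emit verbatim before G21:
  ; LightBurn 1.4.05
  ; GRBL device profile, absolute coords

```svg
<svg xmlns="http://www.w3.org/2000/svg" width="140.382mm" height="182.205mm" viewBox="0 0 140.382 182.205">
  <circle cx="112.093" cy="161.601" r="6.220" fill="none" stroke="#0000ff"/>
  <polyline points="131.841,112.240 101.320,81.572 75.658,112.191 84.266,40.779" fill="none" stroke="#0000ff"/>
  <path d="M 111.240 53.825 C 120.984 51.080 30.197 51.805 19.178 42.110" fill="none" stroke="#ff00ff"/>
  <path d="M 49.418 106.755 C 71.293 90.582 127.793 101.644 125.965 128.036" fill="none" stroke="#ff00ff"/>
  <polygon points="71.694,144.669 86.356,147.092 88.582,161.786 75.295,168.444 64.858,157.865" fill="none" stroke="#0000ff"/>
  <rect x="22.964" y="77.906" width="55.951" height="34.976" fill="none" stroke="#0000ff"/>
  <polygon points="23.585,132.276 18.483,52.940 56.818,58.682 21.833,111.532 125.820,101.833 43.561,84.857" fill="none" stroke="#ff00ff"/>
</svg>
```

; LightBurn 1.4.05
; GRBL device profile, absolute coords
G21
G90
G0 X118.313 Y20.604
M3 S547
G01 X117.480 Y23.714 F1423
G01 X115.203 Y25.991
G01 X112.093 Y26.824
G01 X108.983 Y25.991
G01 X106.706 Y23.714
G01 X105.873 Y20.604
G01 X106.706 Y17.494
G01 X108.983 Y15.217
G01 X112.093 Y14.384
G01 X115.203 Y15.217
G01 X117.480 Y17.494
G01 X118.313 Y20.604
M5
G0 X131.841 Y69.965
M3 S547
G01 X101.320 Y100.633 F1423
G01 X75.658 Y70.014
G01 X84.266 Y141.426
M5
G0 X111.240 Y128.380
M3 S178
G01 X108.569 Y129.528 F3212
G01 X94.151 Y130.483
G01 X72.995 Y131.631
G01 X50.109 Y133.359
G01 X30.500 Y136.052
G01 X19.178 Y140.095
M5
G0 X49.418 Y75.450
M3 S178
G01 X62.811 Y81.322 F3212
G01 X79.392 Y82.986
G01 X96.580 Y80.771
G01 X111.793 Y75.010
G01 X122.449 Y66.032
G01 X125.965 Y54.169
M5
G0 X71.694 Y37.536
M3 S547
G01 X86.356 Y35.113 F1423
G01 X88.582 Y20.419
G01 X75.295 Y13.761
G01 X64.858 Y24.340
G01 X71.694 Y37.536
M5
G0 X22.964 Y104.299
M3 S547
G01 X78.915 Y104.299 F1423
G01 X78.915 Y69.323
G01 X22.964 Y69.323
G01 X22.964 Y104.299
M5
G0 X23.585 Y49.929
M3 S178
G01 X18.483 Y129.265 F3212
G01 X56.818 Y123.523
G01 X21.833 Y70.673
G01 X125.820 Y80.372
G01 X43.561 Y97.348
G01 X23.585 Y49.929
M5
G0 X0.000 Y0.000

1 u = 1 mm; y_m = 182.205 − y.

[1] `<circle>` circle, #0000ff→score S547 F1423: (118.313,20.604) → (117.480,23.714) → (115.203,25.991) → (112.093,26.824) → (108.983,25.991) → (106.706,23.714) → (105.873,20.604) → (106.706,17.494) → (108.983,15.217) → (112.093,14.384) → (115.203,15.217) → (117.480,17.494) → (118.313,20.604) (closed)

[2] `<polyline>` open polyline, #0000ff→score S547 F1423: (131.841,69.965) → (101.320,100.633) → (75.658,70.014) → (84.266,141.426)

[3] `<path>` cubic bezier, #ff00ff→engrave S178 F3212: (111.240,128.380) → (108.569,129.528) → (94.151,130.483) → (72.995,131.631) → (50.109,133.359) → (30.500,136.052) → (19.178,140.095)

[4] `<path>` cubic bezier, #ff00ff→engrave S178 F3212: (49.418,75.450) → (62.811,81.322) → (79.392,82.986) → (96.580,80.771) → (111.793,75.010) → (122.449,66.032) → (125.965,54.169)

[5] `<polygon>` regular polygon, #0000ff→score S547 F1423: (71.694,37.536) → (86.356,35.113) → (88.582,20.419) → (75.295,13.761) → (64.858,24.340) → (71.694,37.536) (closed)

[6] `<rect>` rectangle, #0000ff→score S547 F1423: (22.964,104.299) → (78.915,104.299) → (78.915,69.323) → (22.964,69.323) → (22.964,104.299) (closed)

[7] `<polygon>` closed polygon, #ff00ff→engrave S178 F3212: (23.585,49.929) → (18.483,129.265) → (56.818,123.523) → (21.833,70.673) → (125.820,80.372) → (43.561,97.348) → (23.585,49.929) (closed)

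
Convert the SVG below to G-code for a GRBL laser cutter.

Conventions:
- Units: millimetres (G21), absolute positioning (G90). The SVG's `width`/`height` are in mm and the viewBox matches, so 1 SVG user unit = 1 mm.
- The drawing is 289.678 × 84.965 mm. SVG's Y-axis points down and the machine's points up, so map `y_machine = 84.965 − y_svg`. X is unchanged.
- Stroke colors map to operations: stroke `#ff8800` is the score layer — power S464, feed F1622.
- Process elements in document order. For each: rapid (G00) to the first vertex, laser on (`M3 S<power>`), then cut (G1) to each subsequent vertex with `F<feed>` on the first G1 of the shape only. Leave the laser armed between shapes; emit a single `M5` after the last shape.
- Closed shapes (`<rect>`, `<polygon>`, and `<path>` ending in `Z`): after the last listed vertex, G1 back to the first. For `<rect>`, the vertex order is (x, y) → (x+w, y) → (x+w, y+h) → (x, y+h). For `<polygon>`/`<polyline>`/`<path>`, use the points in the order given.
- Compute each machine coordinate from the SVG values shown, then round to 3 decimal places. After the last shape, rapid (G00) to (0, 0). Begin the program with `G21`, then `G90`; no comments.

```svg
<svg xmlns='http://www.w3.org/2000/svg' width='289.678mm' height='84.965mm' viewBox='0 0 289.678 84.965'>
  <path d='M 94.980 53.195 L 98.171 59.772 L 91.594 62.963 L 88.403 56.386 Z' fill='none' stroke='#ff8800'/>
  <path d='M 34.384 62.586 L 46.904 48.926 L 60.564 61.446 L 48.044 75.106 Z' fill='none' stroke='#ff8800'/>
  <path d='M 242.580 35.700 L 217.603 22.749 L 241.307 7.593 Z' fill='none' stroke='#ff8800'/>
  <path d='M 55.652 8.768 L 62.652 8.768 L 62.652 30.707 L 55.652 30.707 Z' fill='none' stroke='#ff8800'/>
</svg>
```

Since the viewBox matches the mm dimensions, user units are millimetres directly. The only transform is the Y-flip y_m = 84.965 − y_svg.

Shape 1 is a regular polygon drawn with `<path>`. Its stroke #ff8800 means score at S464, F1622. After flipping Y the toolpath is (94.980,31.770) → (98.171,25.193) → (91.594,22.002) → (88.403,28.579) → (94.980,31.770), returning to the start.

Shape 2 is a regular polygon drawn with `<path>`. Its stroke #ff8800 means score at S464, F1622. After flipping Y the toolpath is (34.384,22.379) → (46.904,36.039) → (60.564,23.519) → (48.044,9.859) → (34.384,22.379), returning to the start.

Shape 3 is a regular polygon drawn with `<path>`. Its stroke #ff8800 means score at S464, F1622. After flipping Y the toolpath is (242.580,49.265) → (217.603,62.216) → (241.307,77.372) → (242.580,49.265), returning to the start.

Shape 4 is a rectangle drawn with `<path>`. Its stroke #ff8800 means score at S464, F1622. After flipping Y the toolpath is (55.652,76.197) → (62.652,76.197) → (62.652,54.258) → (55.652,54.258) → (55.652,76.197), returning to the start.

G21
G90
G00 X94.980 Y31.770
M3 S464
G1 X98.171 Y25.193 F1622
G1 X91.594 Y22.002
G1 X88.403 Y28.579
G1 X94.980 Y31.770
G00 X34.384 Y22.379
M3 S464
G1 X46.904 Y36.039 F1622
G1 X60.564 Y23.519
G1 X48.044 Y9.859
G1 X34.384 Y22.379
G00 X242.580 Y49.265
M3 S464
G1 X217.603 Y62.216 F1622
G1 X241.307 Y77.372
G1 X242.580 Y49.265
G00 X55.652 Y76.197
M3 S464
G1 X62.652 Y76.197 F1622
G1 X62.652 Y54.258
G1 X55.652 Y54.258
G1 X55.652 Y76.197
M5
G00 X0.000 Y0.000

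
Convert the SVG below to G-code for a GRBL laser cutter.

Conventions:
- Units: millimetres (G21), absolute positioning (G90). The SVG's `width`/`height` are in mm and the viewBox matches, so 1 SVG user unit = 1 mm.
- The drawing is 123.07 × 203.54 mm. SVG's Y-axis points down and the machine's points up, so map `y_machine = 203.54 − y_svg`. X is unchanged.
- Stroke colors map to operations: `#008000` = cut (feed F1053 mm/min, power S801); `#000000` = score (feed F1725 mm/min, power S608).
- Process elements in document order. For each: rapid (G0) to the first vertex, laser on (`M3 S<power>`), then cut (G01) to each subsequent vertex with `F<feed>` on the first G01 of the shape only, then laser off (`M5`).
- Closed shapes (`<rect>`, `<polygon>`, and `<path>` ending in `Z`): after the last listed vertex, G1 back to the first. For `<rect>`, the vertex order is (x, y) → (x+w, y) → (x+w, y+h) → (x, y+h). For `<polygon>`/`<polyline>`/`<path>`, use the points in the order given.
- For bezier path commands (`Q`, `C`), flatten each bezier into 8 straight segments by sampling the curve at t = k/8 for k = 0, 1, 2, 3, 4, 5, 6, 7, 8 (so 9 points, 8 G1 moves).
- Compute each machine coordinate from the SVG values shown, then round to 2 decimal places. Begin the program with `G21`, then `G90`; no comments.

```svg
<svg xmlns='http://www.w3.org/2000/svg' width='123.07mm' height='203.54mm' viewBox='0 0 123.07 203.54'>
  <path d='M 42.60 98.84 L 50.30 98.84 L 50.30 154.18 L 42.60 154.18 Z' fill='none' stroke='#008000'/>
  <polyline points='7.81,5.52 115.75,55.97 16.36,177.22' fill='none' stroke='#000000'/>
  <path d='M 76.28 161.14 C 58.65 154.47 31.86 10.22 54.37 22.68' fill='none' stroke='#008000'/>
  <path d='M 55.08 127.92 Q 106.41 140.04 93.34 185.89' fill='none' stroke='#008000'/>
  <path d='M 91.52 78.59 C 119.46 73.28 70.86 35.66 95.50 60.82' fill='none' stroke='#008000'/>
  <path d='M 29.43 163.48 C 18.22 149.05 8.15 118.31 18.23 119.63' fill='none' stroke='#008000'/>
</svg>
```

G21
G90
G0 X42.60 Y104.70
M3 S801
G01 X50.30 Y104.70 F1053
G01 X50.30 Y49.36
G01 X42.60 Y49.36
G01 X42.60 Y104.70
M5
G0 X7.81 Y198.02
M3 S608
G01 X115.75 Y147.57 F1725
G01 X16.36 Y26.32
M5
G0 X76.28 Y42.40
M3 S801
G01 X69.35 Y50.78 F1053
G01 X62.25 Y68.60
G01 X55.66 Y92.43
G01 X50.27 Y118.80
G01 X46.76 Y144.28
G01 X45.82 Y165.42
G01 X48.13 Y178.76
G01 X54.37 Y180.86
M5
G0 X55.08 Y75.62
M3 S801
G01 X66.91 Y72.06 F1053
G01 X76.72 Y67.45
G01 X84.52 Y61.79
G01 X90.31 Y55.07
G01 X94.09 Y47.29
G01 X95.85 Y38.47
G01 X95.60 Y28.59
G01 X93.34 Y17.65
M5
G0 X91.52 Y124.95
M3 S801
G01 X98.70 Y128.27 F1053
G01 X100.46 Y133.50
G01 X98.56 Y139.54
G01 X94.75 Y145.26
G01 X90.78 Y149.55
G01 X88.41 Y151.30
G01 X89.40 Y149.40
G01 X95.50 Y142.72
M5
G0 X29.43 Y40.06
M3 S801
G01 X25.32 Y46.14 F1053
G01 X21.53 Y53.18
G01 X18.30 Y60.62
G01 X15.85 Y67.89
G01 X14.39 Y74.42
G01 X14.15 Y79.64
G01 X15.36 Y83.00
G01 X18.23 Y83.91
M5

Since the viewBox matches the mm dimensions, user units are millimetres directly. The only transform is the Y-flip y_m = 203.54 − y_svg.

Shape 1 is a rectangle drawn with `<path>`. Its stroke #008000 means cut at S801, F1053. After flipping Y the toolpath is (42.60,104.70) → (50.30,104.70) → (50.30,49.36) → (42.60,49.36) → (42.60,104.70), returning to the start.

Shape 2 is a open polyline drawn with `<polyline>`. Its stroke #000000 means score at S608, F1725. After flipping Y the toolpath is (7.81,198.02) → (115.75,147.57) → (16.36,26.32).

Shape 3 is a cubic bezier drawn with `<path>`. Its stroke #008000 means cut at S801, F1053. After flipping Y the toolpath is (76.28,42.40) → (69.35,50.78) → (62.25,68.60) → (55.66,92.43) → (50.27,118.80) → (46.76,144.28) → (45.82,165.42) → (48.13,178.76) → (54.37,180.86).

Shape 4 is a quadratic bezier drawn with `<path>`. Its stroke #008000 means cut at S801, F1053. After flipping Y the toolpath is (55.08,75.62) → (66.91,72.06) → (76.72,67.45) → (84.52,61.79) → (90.31,55.07) → (94.09,47.29) → (95.85,38.47) → (95.60,28.59) → (93.34,17.65).

Shape 5 is a cubic bezier drawn with `<path>`. Its stroke #008000 means cut at S801, F1053. After flipping Y the toolpath is (91.52,124.95) → (98.70,128.27) → (100.46,133.50) → (98.56,139.54) → (94.75,145.26) → (90.78,149.55) → (88.41,151.30) → (89.40,149.40) → (95.50,142.72).

Shape 6 is a cubic bezier drawn with `<path>`. Its stroke #008000 means cut at S801, F1053. After flipping Y the toolpath is (29.43,40.06) → (25.32,46.14) → (21.53,53.18) → (18.30,60.62) → (15.85,67.89) → (14.39,74.42) → (14.15,79.64) → (15.36,83.00) → (18.23,83.91).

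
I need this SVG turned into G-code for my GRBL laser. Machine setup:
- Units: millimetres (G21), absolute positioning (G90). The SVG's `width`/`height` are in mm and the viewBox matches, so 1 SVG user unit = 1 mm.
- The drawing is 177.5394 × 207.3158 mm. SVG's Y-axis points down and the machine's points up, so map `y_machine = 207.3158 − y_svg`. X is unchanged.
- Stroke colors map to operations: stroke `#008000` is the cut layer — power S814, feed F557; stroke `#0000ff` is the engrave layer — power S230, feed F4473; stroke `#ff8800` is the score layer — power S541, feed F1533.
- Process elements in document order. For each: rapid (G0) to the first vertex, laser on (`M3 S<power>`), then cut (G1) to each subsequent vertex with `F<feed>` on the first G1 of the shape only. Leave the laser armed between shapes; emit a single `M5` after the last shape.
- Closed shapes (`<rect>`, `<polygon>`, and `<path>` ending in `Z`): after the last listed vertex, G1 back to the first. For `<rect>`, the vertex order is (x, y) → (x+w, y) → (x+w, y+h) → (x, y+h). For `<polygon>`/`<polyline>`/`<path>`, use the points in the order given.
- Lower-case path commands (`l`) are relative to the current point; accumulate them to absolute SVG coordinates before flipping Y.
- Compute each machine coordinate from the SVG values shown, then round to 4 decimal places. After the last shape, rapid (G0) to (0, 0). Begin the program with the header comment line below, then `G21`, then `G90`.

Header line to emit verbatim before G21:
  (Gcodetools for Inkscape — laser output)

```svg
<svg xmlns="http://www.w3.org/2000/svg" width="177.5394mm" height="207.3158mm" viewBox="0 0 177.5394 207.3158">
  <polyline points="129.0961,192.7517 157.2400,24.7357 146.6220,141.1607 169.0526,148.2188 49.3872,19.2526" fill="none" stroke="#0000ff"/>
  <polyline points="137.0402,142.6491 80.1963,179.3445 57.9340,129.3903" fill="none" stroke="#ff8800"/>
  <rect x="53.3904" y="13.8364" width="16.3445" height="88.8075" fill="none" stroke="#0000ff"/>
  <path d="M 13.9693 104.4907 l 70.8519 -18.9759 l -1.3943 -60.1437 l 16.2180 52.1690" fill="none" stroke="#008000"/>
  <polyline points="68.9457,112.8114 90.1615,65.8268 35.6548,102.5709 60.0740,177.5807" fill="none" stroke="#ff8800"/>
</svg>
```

(Gcodetools for Inkscape — laser output)
G21
G90
G0 X129.0961 Y14.5641
M3 S230
G1 X157.2400 Y182.5801 F4473
G1 X146.6220 Y66.1551
G1 X169.0526 Y59.0970
G1 X49.3872 Y188.0632
G0 X137.0402 Y64.6667
M3 S541
G1 X80.1963 Y27.9713 F1533
G1 X57.9340 Y77.9255
G0 X53.3904 Y193.4794
M3 S230
G1 X69.7349 Y193.4794 F4473
G1 X69.7349 Y104.6719
G1 X53.3904 Y104.6719
G1 X53.3904 Y193.4794
G0 X13.9693 Y102.8251
M3 S814
G1 X84.8212 Y121.8010 F557
G1 X83.4269 Y181.9447
G1 X99.6449 Y129.7757
G0 X68.9457 Y94.5044
M3 S541
G1 X90.1615 Y141.4890 F1533
G1 X35.6548 Y104.7449
G1 X60.0740 Y29.7351
M5
G0 X0.0000 Y0.0000

1 u = 1 mm; y_m = 207.3158 − y.

[1] `<polyline>` open polyline, #0000ff→engrave S230 F4473: (129.0961,14.5641) → (157.2400,182.5801) → (146.6220,66.1551) → (169.0526,59.0970) → (49.3872,188.0632)

[2] `<polyline>` open polyline, #ff8800→score S541 F1533: (137.0402,64.6667) → (80.1963,27.9713) → (57.9340,77.9255)

[3] `<rect>` rectangle, #0000ff→engrave S230 F4473: (53.3904,193.4794) → (69.7349,193.4794) → (69.7349,104.6719) → (53.3904,104.6719) → (53.3904,193.4794) (closed)

[4] `<path>` open polyline, #008000→cut S814 F557: (13.9693,102.8251) → (84.8212,121.8010) → (83.4269,181.9447) → (99.6449,129.7757)

[5] `<polyline>` open polyline, #ff8800→score S541 F1533: (68.9457,94.5044) → (90.1615,141.4890) → (35.6548,104.7449) → (60.0740,29.7351)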